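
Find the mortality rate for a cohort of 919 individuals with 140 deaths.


Mortality rate = 140 / 919 = 0.152339 ≈ 0.1523

0.1523


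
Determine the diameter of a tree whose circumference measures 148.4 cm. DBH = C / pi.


DBH = C / pi = 148.4 / 3.141593 = 47.2372 ≈ 47.24 cm

47.24 cm


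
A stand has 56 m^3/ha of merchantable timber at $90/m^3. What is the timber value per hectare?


Value = 56 * 90 = $5040/ha

$5040/ha


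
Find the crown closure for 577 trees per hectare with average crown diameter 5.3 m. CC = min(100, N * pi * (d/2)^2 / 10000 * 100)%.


(d/2)^2 = (5.3/2)^2 = 2.65^2 = 7.0225
Crown area = 3.141593 * 7.0225 = 22.0618 m^2
N * area / 10000 * 100 = 577 * 22.0618 / 10000 * 100 = 127.297
CC = min(100, 127.297) = 100%

100%


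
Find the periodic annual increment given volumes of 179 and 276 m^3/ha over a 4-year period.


PAI = (V2 - V1) / period = (276 - 179) / 4 = 97 / 4 = 24.25 m^3/ha/yr

24.25 m^3/ha/yr


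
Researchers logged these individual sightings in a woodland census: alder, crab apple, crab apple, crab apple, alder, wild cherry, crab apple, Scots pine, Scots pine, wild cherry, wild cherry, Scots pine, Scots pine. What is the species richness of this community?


Total individuals logged = 13
Distinct species (count of individuals): alder (2), crab apple (4), wild cherry (3), Scots pine (4)
Species richness = number of distinct species = 4

4


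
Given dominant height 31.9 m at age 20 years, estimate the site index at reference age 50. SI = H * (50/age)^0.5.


50/20 = 2.50000
(2.50000)^0.5 = 1.58114
SI = 31.9 * 1.58114 = 50.4384 ≈ 50.4 m

50.4 m


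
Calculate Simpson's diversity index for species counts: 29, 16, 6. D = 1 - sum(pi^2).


Total N = 29 + 16 + 6 = 51
Per-species terms:
  p = 29/51 = 0.568627; p^2 = 0.568627^2 = 0.323337
  p = 16/51 = 0.313725; p^2 = 0.313725^2 = 0.098423
  p = 6/51 = 0.117647; p^2 = 0.117647^2 = 0.013841
sum(p^2) = 0.323337 + 0.098423 + 0.013841 = 0.435601
D = 1 - 0.435601 = 0.564399 ≈ 0.5644

0.5644


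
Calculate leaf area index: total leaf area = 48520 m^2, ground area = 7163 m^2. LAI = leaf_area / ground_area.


LAI = 48520 / 7163 = 6.7737 ≈ 6.77

6.77


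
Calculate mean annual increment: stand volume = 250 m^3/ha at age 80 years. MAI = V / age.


MAI = 250 / 80 = 3.1250 ≈ 3.13 m^3/ha/yr

3.13 m^3/ha/yr


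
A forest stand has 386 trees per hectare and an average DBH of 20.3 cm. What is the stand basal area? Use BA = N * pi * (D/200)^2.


(D/200)^2 = (20.3/200)^2 = 0.1015^2 = 0.01030225
Individual BA = 3.141593 * 0.01030225 = 0.0323655 m^2
Stand BA = 386 * 0.0323655 = 12.4931 ≈ 12.49 m^2/ha

12.49 m^2/ha


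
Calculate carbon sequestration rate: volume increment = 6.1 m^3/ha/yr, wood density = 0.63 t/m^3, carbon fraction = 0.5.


C = 6.1 * 0.63 * 0.5 = 1.9215 ≈ 1.92 t C/ha/yr

1.92 t C/ha/yr


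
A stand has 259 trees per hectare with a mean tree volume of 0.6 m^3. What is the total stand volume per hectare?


V_stand = 259 * 0.6 = 155.4 m^3/ha

155.4 m^3/ha


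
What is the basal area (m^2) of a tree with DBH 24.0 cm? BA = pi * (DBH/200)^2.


D/200 = 24.0/200 = 0.12 m
(D/200)^2 = 0.12^2 = 0.0144
BA = 3.141593 * 0.0144 = 0.0452389 ≈ 0.0452 m^2

0.0452 m^2


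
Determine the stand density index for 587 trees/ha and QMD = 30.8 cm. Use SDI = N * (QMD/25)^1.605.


QMD/25 = 30.8/25 = 1.232
(1.232)^1.605 = exp(1.605 * ln(1.232)) = exp(1.605 * 0.208639) = exp(0.334866) = 1.39775
SDI = 587 * 1.39775 = 820.479 ≈ 820

820


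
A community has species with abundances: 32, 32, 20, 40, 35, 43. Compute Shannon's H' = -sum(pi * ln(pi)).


Total N = 32 + 32 + 20 + 40 + 35 + 43 = 202
Per-species terms:
  p = 32/202 = 0.158416; ln(p) = -1.842531; p*ln(p) = 0.158416 * (-1.842531) = -0.291886
  p = 32/202 = 0.158416; ln(p) = -1.842531; p*ln(p) = 0.158416 * (-1.842531) = -0.291886
  p = 20/202 = 0.099010; ln(p) = -2.312534; p*ln(p) = 0.099010 * (-2.312534) = -0.228964
  p = 40/202 = 0.198020; ln(p) = -1.619387; p*ln(p) = 0.198020 * (-1.619387) = -0.320671
  p = 35/202 = 0.173267; ln(p) = -1.752922; p*ln(p) = 0.173267 * (-1.752922) = -0.303724
  p = 43/202 = 0.212871; ln(p) = -1.547069; p*ln(p) = 0.212871 * (-1.547069) = -0.329326
sum(p*ln(p)) = (-0.291886) + (-0.291886) + (-0.228964) + (-0.320671) + (-0.303724) + (-0.329326) = -1.766457
H' = -(-1.766457) = 1.766457 ≈ 1.7665

1.7665


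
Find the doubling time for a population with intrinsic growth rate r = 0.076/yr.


td = ln(2) / 0.076 = 0.693147 / 0.076 = 9.12036 ≈ 9.1 years

9.1 years


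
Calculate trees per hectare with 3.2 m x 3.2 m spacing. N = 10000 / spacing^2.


N = 10000 / 3.2^2 = 10000 / 10.24 = 976.563 ≈ 977 trees/ha

977 trees/ha


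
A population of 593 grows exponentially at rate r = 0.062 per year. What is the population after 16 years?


r*t = 0.062 * 16 = 0.992
exp(0.992) = 2.69662
N = 593 * 2.69662 = 1599.10 ≈ 1599

1599


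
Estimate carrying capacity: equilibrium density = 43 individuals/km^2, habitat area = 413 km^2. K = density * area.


K = 43 * 413 = 17759 individuals

17759 individuals


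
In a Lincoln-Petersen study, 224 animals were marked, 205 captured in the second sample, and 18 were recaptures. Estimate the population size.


N = M * C / R = 224 * 205 / 18 = 45920 / 18 = 2551.11 ≈ 2551

2551 individuals


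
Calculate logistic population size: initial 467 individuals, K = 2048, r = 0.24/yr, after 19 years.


(K - N0)/N0 = (2048 - 467)/467 = 1581/467 = 3.38544
r*t = 0.24 * 19 = 4.56; exp(-4.56) = 0.0104621
3.38544 * 0.0104621 = 0.0354188
1 + 0.0354188 = 1.03542
N = 2048 / 1.03542 = 1977.94 ≈ 1978

1978


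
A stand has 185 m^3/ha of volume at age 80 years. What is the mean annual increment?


MAI = 185 / 80 = 2.3125 ≈ 2.31 m^3/ha/yr

2.31 m^3/ha/yr


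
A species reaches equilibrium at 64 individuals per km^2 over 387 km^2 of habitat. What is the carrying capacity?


K = 64 * 387 = 24768 individuals

24768 individuals


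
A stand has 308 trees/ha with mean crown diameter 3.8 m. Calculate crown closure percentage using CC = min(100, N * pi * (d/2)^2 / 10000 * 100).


(d/2)^2 = (3.8/2)^2 = 1.9^2 = 3.61
Crown area = 3.141593 * 3.61 = 11.3412 m^2
N * area / 10000 * 100 = 308 * 11.3412 / 10000 * 100 = 34.9309
CC = min(100, 34.9309) = 34.9309 ≈ 34.9%

34.9%


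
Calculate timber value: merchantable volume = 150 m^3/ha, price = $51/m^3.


Value = 150 * 51 = $7650/ha

$7650/ha


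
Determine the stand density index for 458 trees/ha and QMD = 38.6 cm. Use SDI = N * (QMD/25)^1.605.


QMD/25 = 38.6/25 = 1.544
(1.544)^1.605 = exp(1.605 * ln(1.544)) = exp(1.605 * 0.434376) = exp(0.697173) = 2.00807
SDI = 458 * 2.00807 = 919.696 ≈ 920

920


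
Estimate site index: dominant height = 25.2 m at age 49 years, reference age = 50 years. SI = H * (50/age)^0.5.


50/49 = 1.02041
(1.02041)^0.5 = 1.01015
SI = 25.2 * 1.01015 = 25.4558 ≈ 25.5 m

25.5 m


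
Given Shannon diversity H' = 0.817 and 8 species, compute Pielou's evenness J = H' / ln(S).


ln(8) = 2.07944
J = H' / ln(S) = 0.817 / 2.07944 = 0.392894 ≈ 0.3929

0.3929


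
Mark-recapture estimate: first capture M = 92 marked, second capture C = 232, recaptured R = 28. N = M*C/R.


N = M * C / R = 92 * 232 / 28 = 21344 / 28 = 762.29 ≈ 762

762 individuals


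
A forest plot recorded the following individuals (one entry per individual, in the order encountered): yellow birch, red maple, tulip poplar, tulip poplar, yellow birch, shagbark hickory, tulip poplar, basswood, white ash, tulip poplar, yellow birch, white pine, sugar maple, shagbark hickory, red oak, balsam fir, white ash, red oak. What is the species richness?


Total individuals logged = 18
Distinct species (count of individuals): yellow birch (3), red maple (1), tulip poplar (4), shagbark hickory (2), basswood (1), white ash (2), white pine (1), sugar maple (1), red oak (2), balsam fir (1)
Species richness = number of distinct species = 10

10


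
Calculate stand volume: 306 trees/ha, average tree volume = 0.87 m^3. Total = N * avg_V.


V_stand = 306 * 0.87 = 266.22 ≈ 266.2 m^3/ha

266.2 m^3/ha


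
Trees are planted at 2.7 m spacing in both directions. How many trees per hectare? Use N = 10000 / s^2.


N = 10000 / 2.7^2 = 10000 / 7.29 = 1371.74 ≈ 1372 trees/ha

1372 trees/ha


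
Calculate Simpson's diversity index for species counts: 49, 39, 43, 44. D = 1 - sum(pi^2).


Total N = 49 + 39 + 43 + 44 = 175
Per-species terms:
  p = 49/175 = 0.280000; p^2 = 0.280000^2 = 0.078400
  p = 39/175 = 0.222857; p^2 = 0.222857^2 = 0.049665
  p = 43/175 = 0.245714; p^2 = 0.245714^2 = 0.060375
  p = 44/175 = 0.251429; p^2 = 0.251429^2 = 0.063217
sum(p^2) = 0.078400 + 0.049665 + 0.060375 + 0.063217 = 0.251657
D = 1 - 0.251657 = 0.748343 ≈ 0.7483

0.7483


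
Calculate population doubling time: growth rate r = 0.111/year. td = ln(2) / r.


td = ln(2) / 0.111 = 0.693147 / 0.111 = 6.24457 ≈ 6.2 years

6.2 years


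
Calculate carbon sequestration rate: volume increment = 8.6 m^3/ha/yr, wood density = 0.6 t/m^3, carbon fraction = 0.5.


C = 8.6 * 0.6 * 0.5 = 2.58 t C/ha/yr

2.58 t C/ha/yr


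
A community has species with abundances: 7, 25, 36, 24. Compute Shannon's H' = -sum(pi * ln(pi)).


Total N = 7 + 25 + 36 + 24 = 92
Per-species terms:
  p = 7/92 = 0.076087; ln(p) = -2.575878; p*ln(p) = 0.076087 * (-2.575878) = -0.195991
  p = 25/92 = 0.271739; ln(p) = -1.302913; p*ln(p) = 0.271739 * (-1.302913) = -0.354052
  p = 36/92 = 0.391304; ln(p) = -0.938271; p*ln(p) = 0.391304 * (-0.938271) = -0.367149
  p = 24/92 = 0.260870; ln(p) = -1.343733; p*ln(p) = 0.260870 * (-1.343733) = -0.350540
sum(p*ln(p)) = (-0.195991) + (-0.354052) + (-0.367149) + (-0.350540) = -1.267732
H' = -(-1.267732) = 1.267732 ≈ 1.2677

1.2677


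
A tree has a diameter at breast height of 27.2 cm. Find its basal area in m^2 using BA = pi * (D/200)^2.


D/200 = 27.2/200 = 0.136 m
(D/200)^2 = 0.136^2 = 0.018496
BA = 3.141593 * 0.018496 = 0.0581069 ≈ 0.0581 m^2

0.0581 m^2


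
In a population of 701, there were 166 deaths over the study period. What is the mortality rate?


Mortality rate = 166 / 701 = 0.236805 ≈ 0.2368

0.2368


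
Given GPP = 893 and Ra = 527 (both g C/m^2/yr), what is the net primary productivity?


NPP = GPP - Ra = 893 - 527 = 366 g C/m^2/yr

366 g C/m^2/yr


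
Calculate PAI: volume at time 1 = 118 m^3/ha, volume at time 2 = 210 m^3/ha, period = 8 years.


PAI = (V2 - V1) / period = (210 - 118) / 8 = 92 / 8 = 11.50 m^3/ha/yr

11.50 m^3/ha/yr


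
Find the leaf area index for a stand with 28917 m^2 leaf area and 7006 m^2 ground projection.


LAI = 28917 / 7006 = 4.1275 ≈ 4.13

4.13


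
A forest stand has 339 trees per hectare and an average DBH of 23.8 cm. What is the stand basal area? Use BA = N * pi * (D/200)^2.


(D/200)^2 = (23.8/200)^2 = 0.119^2 = 0.014161
Individual BA = 3.141593 * 0.014161 = 0.0444881 m^2
Stand BA = 339 * 0.0444881 = 15.0815 ≈ 15.08 m^2/ha

15.08 m^2/ha


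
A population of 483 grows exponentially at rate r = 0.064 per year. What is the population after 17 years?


r*t = 0.064 * 17 = 1.088
exp(1.088) = 2.96833
N = 483 * 2.96833 = 1433.70 ≈ 1434

1434


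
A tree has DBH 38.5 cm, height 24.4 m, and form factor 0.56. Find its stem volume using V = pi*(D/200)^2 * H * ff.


(D/200)^2 = (38.5/200)^2 = 0.1925^2 = 0.03705625
BA = 3.141593 * 0.03705625 = 0.116416 m^2
V = 0.116416 * 24.4 * 0.56 = 1.59071 ≈ 1.591 m^3

1.591 m^3


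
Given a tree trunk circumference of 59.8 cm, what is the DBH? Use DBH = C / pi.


DBH = C / pi = 59.8 / 3.141593 = 19.0349 ≈ 19.03 cm

19.03 cm


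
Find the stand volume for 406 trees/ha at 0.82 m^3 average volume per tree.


V_stand = 406 * 0.82 = 332.92 ≈ 332.9 m^3/ha

332.9 m^3/ha


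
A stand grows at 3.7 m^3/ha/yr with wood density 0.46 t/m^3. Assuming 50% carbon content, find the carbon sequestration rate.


C = 3.7 * 0.46 * 0.5 = 0.851 ≈ 0.85 t C/ha/yr

0.85 t C/ha/yr


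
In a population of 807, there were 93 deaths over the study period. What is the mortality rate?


Mortality rate = 93 / 807 = 0.115242 ≈ 0.1152

0.1152


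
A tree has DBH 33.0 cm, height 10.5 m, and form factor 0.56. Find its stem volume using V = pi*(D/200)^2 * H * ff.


(D/200)^2 = (33.0/200)^2 = 0.165^2 = 0.027225
BA = 3.141593 * 0.027225 = 0.0855299 m^2
V = 0.0855299 * 10.5 * 0.56 = 0.502916 ≈ 0.503 m^3

0.503 m^3


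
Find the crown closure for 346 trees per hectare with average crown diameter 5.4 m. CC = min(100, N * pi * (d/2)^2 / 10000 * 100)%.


(d/2)^2 = (5.4/2)^2 = 2.7^2 = 7.29
Crown area = 3.141593 * 7.29 = 22.9022 m^2
N * area / 10000 * 100 = 346 * 22.9022 / 10000 * 100 = 79.2416
CC = min(100, 79.2416) = 79.2416 ≈ 79.2%

79.2%


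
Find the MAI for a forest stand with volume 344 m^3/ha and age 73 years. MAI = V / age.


MAI = 344 / 73 = 4.7123 ≈ 4.71 m^3/ha/yr

4.71 m^3/ha/yr


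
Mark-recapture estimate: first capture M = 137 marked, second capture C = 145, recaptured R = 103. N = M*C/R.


N = M * C / R = 137 * 145 / 103 = 19865 / 103 = 192.86 ≈ 193

193 individuals


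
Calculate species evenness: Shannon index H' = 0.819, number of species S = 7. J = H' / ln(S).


ln(7) = 1.94591
J = H' / ln(S) = 0.819 / 1.94591 = 0.420883 ≈ 0.4209

0.4209


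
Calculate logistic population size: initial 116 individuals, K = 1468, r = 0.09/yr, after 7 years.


(K - N0)/N0 = (1468 - 116)/116 = 1352/116 = 11.6552
r*t = 0.09 * 7 = 0.63; exp(-0.63) = 0.532592
11.6552 * 0.532592 = 6.20747
1 + 6.20747 = 7.20747
N = 1468 / 7.20747 = 203.678 ≈ 204

204


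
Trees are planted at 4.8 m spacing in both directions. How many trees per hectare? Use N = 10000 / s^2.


N = 10000 / 4.8^2 = 10000 / 23.04 = 434.028 ≈ 434 trees/ha

434 trees/ha


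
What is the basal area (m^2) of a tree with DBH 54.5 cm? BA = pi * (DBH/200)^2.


D/200 = 54.5/200 = 0.2725 m
(D/200)^2 = 0.2725^2 = 0.07425625
BA = 3.141593 * 0.07425625 = 0.233283 ≈ 0.2333 m^2

0.2333 m^2


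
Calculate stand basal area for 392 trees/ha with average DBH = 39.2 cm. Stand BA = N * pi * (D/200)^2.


(D/200)^2 = (39.2/200)^2 = 0.196^2 = 0.038416
Individual BA = 3.141593 * 0.038416 = 0.120687 m^2
Stand BA = 392 * 0.120687 = 47.3093 ≈ 47.31 m^2/ha

47.31 m^2/ha


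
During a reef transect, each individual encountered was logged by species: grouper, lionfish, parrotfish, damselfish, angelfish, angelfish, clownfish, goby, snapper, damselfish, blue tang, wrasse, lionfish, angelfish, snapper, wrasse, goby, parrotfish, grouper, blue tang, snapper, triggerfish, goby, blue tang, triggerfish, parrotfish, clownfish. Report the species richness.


Total individuals logged = 27
Distinct species (count of individuals): grouper (2), lionfish (2), parrotfish (3), damselfish (2), angelfish (3), clownfish (2), goby (3), snapper (3), blue tang (3), wrasse (2), triggerfish (2)
Species richness = number of distinct species = 11

11


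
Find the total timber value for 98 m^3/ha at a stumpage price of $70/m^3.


Value = 98 * 70 = $6860/ha

$6860/ha


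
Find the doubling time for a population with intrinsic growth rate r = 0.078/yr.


td = ln(2) / 0.078 = 0.693147 / 0.078 = 8.88650 ≈ 8.9 years

8.9 years


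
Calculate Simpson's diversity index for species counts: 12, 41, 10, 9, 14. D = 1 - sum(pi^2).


Total N = 12 + 41 + 10 + 9 + 14 = 86
Per-species terms:
  p = 12/86 = 0.139535; p^2 = 0.139535^2 = 0.019470
  p = 41/86 = 0.476744; p^2 = 0.476744^2 = 0.227285
  p = 10/86 = 0.116279; p^2 = 0.116279^2 = 0.013521
  p = 9/86 = 0.104651; p^2 = 0.104651^2 = 0.010952
  p = 14/86 = 0.162791; p^2 = 0.162791^2 = 0.026501
sum(p^2) = 0.019470 + 0.227285 + 0.013521 + 0.010952 + 0.026501 = 0.297729
D = 1 - 0.297729 = 0.702271 ≈ 0.7023

0.7023


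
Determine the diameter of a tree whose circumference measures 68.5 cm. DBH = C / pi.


DBH = C / pi = 68.5 / 3.141593 = 21.8042 ≈ 21.80 cm

21.80 cm


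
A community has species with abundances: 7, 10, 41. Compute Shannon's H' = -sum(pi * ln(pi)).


Total N = 7 + 10 + 41 = 58
Per-species terms:
  p = 7/58 = 0.120690; ln(p) = -2.114530; p*ln(p) = 0.120690 * (-2.114530) = -0.255203
  p = 10/58 = 0.172414; ln(p) = -1.757857; p*ln(p) = 0.172414 * (-1.757857) = -0.303079
  p = 41/58 = 0.706897; ln(p) = -0.346870; p*ln(p) = 0.706897 * (-0.346870) = -0.245201
sum(p*ln(p)) = (-0.255203) + (-0.303079) + (-0.245201) = -0.803483
H' = -(-0.803483) = 0.803483 ≈ 0.8035

0.8035


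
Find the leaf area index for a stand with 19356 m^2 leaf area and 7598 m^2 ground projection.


LAI = 19356 / 7598 = 2.5475 ≈ 2.55

2.55


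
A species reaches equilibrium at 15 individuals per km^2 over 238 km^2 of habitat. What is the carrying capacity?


K = 15 * 238 = 3570 individuals

3570 individuals


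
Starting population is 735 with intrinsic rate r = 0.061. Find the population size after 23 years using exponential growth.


r*t = 0.061 * 23 = 1.403
exp(1.403) = 4.06738
N = 735 * 4.06738 = 2989.52 ≈ 2990

2990


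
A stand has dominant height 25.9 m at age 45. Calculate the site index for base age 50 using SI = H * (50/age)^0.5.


50/45 = 1.11111
(1.11111)^0.5 = 1.05409
SI = 25.9 * 1.05409 = 27.3009 ≈ 27.3 m

27.3 m


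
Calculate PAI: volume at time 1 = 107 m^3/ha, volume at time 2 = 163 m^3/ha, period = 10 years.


PAI = (V2 - V1) / period = (163 - 107) / 10 = 56 / 10 = 5.60 m^3/ha/yr

5.60 m^3/ha/yr


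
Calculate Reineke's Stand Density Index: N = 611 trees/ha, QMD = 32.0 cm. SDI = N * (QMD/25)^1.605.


QMD/25 = 32.0/25 = 1.28
(1.28)^1.605 = exp(1.605 * ln(1.28)) = exp(1.605 * 0.246860) = exp(0.396210) = 1.48618
SDI = 611 * 1.48618 = 908.056 ≈ 908

908


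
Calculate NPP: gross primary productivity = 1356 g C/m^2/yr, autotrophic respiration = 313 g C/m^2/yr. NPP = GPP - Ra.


NPP = GPP - Ra = 1356 - 313 = 1043 g C/m^2/yr

1043 g C/m^2/yr


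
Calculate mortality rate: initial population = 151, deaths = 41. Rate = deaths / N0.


Mortality rate = 41 / 151 = 0.271523 ≈ 0.2715

0.2715


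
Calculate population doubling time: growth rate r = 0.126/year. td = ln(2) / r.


td = ln(2) / 0.126 = 0.693147 / 0.126 = 5.50117 ≈ 5.5 years

5.5 years


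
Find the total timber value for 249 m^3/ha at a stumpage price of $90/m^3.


Value = 249 * 90 = $22410/ha

$22410/ha


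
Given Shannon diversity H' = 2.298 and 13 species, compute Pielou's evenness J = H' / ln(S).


ln(13) = 2.56495
J = H' / ln(S) = 2.298 / 2.56495 = 0.895924 ≈ 0.8959

0.8959


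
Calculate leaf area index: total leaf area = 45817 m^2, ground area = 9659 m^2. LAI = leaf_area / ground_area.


LAI = 45817 / 9659 = 4.7435 ≈ 4.74

4.74


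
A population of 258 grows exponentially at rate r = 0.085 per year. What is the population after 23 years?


r*t = 0.085 * 23 = 1.955
exp(1.955) = 7.06392
N = 258 * 7.06392 = 1822.49 ≈ 1822

1822


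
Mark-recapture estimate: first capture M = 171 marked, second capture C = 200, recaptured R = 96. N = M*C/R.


N = M * C / R = 171 * 200 / 96 = 34200 / 96 = 356.25 ≈ 356

356 individuals


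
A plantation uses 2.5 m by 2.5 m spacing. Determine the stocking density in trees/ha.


N = 10000 / 2.5^2 = 10000 / 6.25 = 1600.00 ≈ 1600 trees/ha

1600 trees/ha


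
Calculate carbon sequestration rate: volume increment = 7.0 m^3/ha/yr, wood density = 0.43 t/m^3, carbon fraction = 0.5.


C = 7.0 * 0.43 * 0.5 = 1.505 ≈ 1.51 t C/ha/yr

1.51 t C/ha/yr


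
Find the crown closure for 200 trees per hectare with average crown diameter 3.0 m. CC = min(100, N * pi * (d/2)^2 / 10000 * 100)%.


(d/2)^2 = (3.0/2)^2 = 1.5^2 = 2.25
Crown area = 3.141593 * 2.25 = 7.06858 m^2
N * area / 10000 * 100 = 200 * 7.06858 / 10000 * 100 = 14.1372
CC = min(100, 14.1372) = 14.1372 ≈ 14.1%

14.1%


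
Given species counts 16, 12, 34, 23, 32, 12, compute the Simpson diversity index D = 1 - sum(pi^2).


Total N = 16 + 12 + 34 + 23 + 32 + 12 = 129
Per-species terms:
  p = 16/129 = 0.124031; p^2 = 0.124031^2 = 0.015384
  p = 12/129 = 0.093023; p^2 = 0.093023^2 = 0.008653
  p = 34/129 = 0.263566; p^2 = 0.263566^2 = 0.069467
  p = 23/129 = 0.178295; p^2 = 0.178295^2 = 0.031789
  p = 32/129 = 0.248062; p^2 = 0.248062^2 = 0.061535
  p = 12/129 = 0.093023; p^2 = 0.093023^2 = 0.008653
sum(p^2) = 0.015384 + 0.008653 + 0.069467 + 0.031789 + 0.061535 + 0.008653 = 0.195481
D = 1 - 0.195481 = 0.804519 ≈ 0.8045

0.8045


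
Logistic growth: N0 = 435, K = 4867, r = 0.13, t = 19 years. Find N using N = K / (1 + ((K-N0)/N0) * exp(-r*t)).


(K - N0)/N0 = (4867 - 435)/435 = 4432/435 = 10.1885
r*t = 0.13 * 19 = 2.47; exp(-2.47) = 0.0845849
10.1885 * 0.0845849 = 0.861793
1 + 0.861793 = 1.86179
N = 4867 / 1.86179 = 2614.15 ≈ 2614

2614


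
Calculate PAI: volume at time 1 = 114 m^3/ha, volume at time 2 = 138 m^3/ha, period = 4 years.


PAI = (V2 - V1) / period = (138 - 114) / 4 = 24 / 4 = 6.00 m^3/ha/yr

6.00 m^3/ha/yr


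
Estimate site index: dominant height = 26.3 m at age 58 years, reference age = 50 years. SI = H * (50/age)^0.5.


50/58 = 0.862069
(0.862069)^0.5 = 0.928477
SI = 26.3 * 0.928477 = 24.4189 ≈ 24.4 m

24.4 m


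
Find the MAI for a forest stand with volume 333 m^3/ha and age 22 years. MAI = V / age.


MAI = 333 / 22 = 15.1364 ≈ 15.14 m^3/ha/yr

15.14 m^3/ha/yr


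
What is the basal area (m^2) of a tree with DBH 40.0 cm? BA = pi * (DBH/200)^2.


D/200 = 40.0/200 = 0.2 m
(D/200)^2 = 0.2^2 = 0.04
BA = 3.141593 * 0.04 = 0.125664 ≈ 0.1257 m^2

0.1257 m^2


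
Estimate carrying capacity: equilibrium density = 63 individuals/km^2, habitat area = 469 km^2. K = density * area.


K = 63 * 469 = 29547 individuals

29547 individuals


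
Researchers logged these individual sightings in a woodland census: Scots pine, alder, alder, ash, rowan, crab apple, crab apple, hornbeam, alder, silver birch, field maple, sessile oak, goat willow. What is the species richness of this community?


Total individuals logged = 13
Distinct species (count of individuals): Scots pine (1), alder (3), ash (1), rowan (1), crab apple (2), hornbeam (1), silver birch (1), field maple (1), sessile oak (1), goat willow (1)
Species richness = number of distinct species = 10

10


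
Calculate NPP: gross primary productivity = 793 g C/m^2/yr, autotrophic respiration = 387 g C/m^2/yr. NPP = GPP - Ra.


NPP = GPP - Ra = 793 - 387 = 406 g C/m^2/yr

406 g C/m^2/yr


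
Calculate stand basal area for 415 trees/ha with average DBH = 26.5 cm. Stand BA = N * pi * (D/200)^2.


(D/200)^2 = (26.5/200)^2 = 0.1325^2 = 0.01755625
Individual BA = 3.141593 * 0.01755625 = 0.0551546 m^2
Stand BA = 415 * 0.0551546 = 22.8892 ≈ 22.89 m^2/ha

22.89 m^2/ha


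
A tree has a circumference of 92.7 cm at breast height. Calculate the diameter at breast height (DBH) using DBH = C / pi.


DBH = C / pi = 92.7 / 3.141593 = 29.5073 ≈ 29.51 cm

29.51 cm


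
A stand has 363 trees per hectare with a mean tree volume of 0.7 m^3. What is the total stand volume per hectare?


V_stand = 363 * 0.7 = 254.1 m^3/ha

254.1 m^3/ha


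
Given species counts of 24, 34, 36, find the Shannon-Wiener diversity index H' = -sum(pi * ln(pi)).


Total N = 24 + 34 + 36 = 94
Per-species terms:
  p = 24/94 = 0.255319; ln(p) = -1.365242; p*ln(p) = 0.255319 * (-1.365242) = -0.348572
  p = 34/94 = 0.361702; ln(p) = -1.016935; p*ln(p) = 0.361702 * (-1.016935) = -0.367827
  p = 36/94 = 0.382979; ln(p) = -0.959775; p*ln(p) = 0.382979 * (-0.959775) = -0.367574
sum(p*ln(p)) = (-0.348572) + (-0.367827) + (-0.367574) = -1.083973
H' = -(-1.083973) = 1.083973 ≈ 1.0840

1.0840


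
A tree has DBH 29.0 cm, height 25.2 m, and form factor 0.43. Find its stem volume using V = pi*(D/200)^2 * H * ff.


(D/200)^2 = (29.0/200)^2 = 0.145^2 = 0.021025
BA = 3.141593 * 0.021025 = 0.0660520 m^2
V = 0.0660520 * 25.2 * 0.43 = 0.715739 ≈ 0.716 m^3

0.716 m^3


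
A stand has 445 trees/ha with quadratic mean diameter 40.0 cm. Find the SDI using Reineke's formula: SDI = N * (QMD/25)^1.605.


QMD/25 = 40.0/25 = 1.6
(1.6)^1.605 = exp(1.605 * ln(1.6)) = exp(1.605 * 0.470004) = exp(0.754356) = 2.12624
SDI = 445 * 2.12624 = 946.177 ≈ 946

946


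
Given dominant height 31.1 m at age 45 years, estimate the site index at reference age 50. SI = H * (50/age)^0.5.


50/45 = 1.11111
(1.11111)^0.5 = 1.05409
SI = 31.1 * 1.05409 = 32.7822 ≈ 32.8 m

32.8 m


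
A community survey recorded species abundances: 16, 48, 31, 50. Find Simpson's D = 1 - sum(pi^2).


Total N = 16 + 48 + 31 + 50 = 145
Per-species terms:
  p = 16/145 = 0.110345; p^2 = 0.110345^2 = 0.012176
  p = 48/145 = 0.331034; p^2 = 0.331034^2 = 0.109584
  p = 31/145 = 0.213793; p^2 = 0.213793^2 = 0.045707
  p = 50/145 = 0.344828; p^2 = 0.344828^2 = 0.118906
sum(p^2) = 0.012176 + 0.109584 + 0.045707 + 0.118906 = 0.286373
D = 1 - 0.286373 = 0.713627 ≈ 0.7136

0.7136


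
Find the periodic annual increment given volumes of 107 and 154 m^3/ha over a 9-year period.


PAI = (V2 - V1) / period = (154 - 107) / 9 = 47 / 9 = 5.2222 ≈ 5.22 m^3/ha/yr

5.22 m^3/ha/yr


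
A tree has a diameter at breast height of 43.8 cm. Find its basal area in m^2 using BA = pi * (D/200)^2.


D/200 = 43.8/200 = 0.219 m
(D/200)^2 = 0.219^2 = 0.047961
BA = 3.141593 * 0.047961 = 0.150674 ≈ 0.1507 m^2

0.1507 m^2


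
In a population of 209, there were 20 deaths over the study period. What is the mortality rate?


Mortality rate = 20 / 209 = 0.095694 ≈ 0.0957

0.0957


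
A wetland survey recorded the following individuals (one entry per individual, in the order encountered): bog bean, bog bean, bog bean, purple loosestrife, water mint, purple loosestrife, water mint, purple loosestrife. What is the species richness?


Total individuals logged = 8
Distinct species (count of individuals): bog bean (3), purple loosestrife (3), water mint (2)
Species richness = number of distinct species = 3

3


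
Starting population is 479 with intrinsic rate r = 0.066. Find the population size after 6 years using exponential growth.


r*t = 0.066 * 6 = 0.396
exp(0.396) = 1.48587
N = 479 * 1.48587 = 711.732 ≈ 712

712


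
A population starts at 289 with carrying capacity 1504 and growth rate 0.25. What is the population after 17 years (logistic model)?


(K - N0)/N0 = (1504 - 289)/289 = 1215/289 = 4.20415
r*t = 0.25 * 17 = 4.25; exp(-4.25) = 0.0142642
4.20415 * 0.0142642 = 0.0599688
1 + 0.0599688 = 1.05997
N = 1504 / 1.05997 = 1418.91 ≈ 1419

1419


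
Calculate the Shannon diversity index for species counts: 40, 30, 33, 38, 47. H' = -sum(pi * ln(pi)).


Total N = 40 + 30 + 33 + 38 + 47 = 188
Per-species terms:
  p = 40/188 = 0.212766; ln(p) = -1.547562; p*ln(p) = 0.212766 * (-1.547562) = -0.329269
  p = 30/188 = 0.159574; ln(p) = -1.835248; p*ln(p) = 0.159574 * (-1.835248) = -0.292858
  p = 33/188 = 0.175532; ln(p) = -1.739934; p*ln(p) = 0.175532 * (-1.739934) = -0.305414
  p = 38/188 = 0.202128; ln(p) = -1.598854; p*ln(p) = 0.202128 * (-1.598854) = -0.323173
  p = 47/188 = 0.250000; ln(p) = -1.386294; p*ln(p) = 0.250000 * (-1.386294) = -0.346574
sum(p*ln(p)) = (-0.329269) + (-0.292858) + (-0.305414) + (-0.323173) + (-0.346574) = -1.597288
H' = -(-1.597288) = 1.597288 ≈ 1.5973

1.5973


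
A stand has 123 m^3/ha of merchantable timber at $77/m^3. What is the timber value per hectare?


Value = 123 * 77 = $9471/ha

$9471/ha


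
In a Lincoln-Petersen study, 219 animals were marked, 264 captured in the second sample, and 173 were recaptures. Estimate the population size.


N = M * C / R = 219 * 264 / 173 = 57816 / 173 = 334.20 ≈ 334

334 individuals


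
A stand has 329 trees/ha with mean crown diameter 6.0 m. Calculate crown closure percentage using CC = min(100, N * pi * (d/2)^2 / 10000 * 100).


(d/2)^2 = (6.0/2)^2 = 3^2 = 9
Crown area = 3.141593 * 9 = 28.2743 m^2
N * area / 10000 * 100 = 329 * 28.2743 / 10000 * 100 = 93.0224
CC = min(100, 93.0224) = 93.0224 ≈ 93.0%

93.0%


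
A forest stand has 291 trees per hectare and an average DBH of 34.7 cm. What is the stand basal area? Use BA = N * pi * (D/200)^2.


(D/200)^2 = (34.7/200)^2 = 0.1735^2 = 0.03010225
Individual BA = 3.141593 * 0.03010225 = 0.0945690 m^2
Stand BA = 291 * 0.0945690 = 27.5196 ≈ 27.52 m^2/ha

27.52 m^2/ha


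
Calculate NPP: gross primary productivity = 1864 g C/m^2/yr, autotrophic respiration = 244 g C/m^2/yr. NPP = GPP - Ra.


NPP = GPP - Ra = 1864 - 244 = 1620 g C/m^2/yr

1620 g C/m^2/yr


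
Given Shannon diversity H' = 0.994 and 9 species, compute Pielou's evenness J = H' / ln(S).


ln(9) = 2.19722
J = H' / ln(S) = 0.994 / 2.19722 = 0.452390 ≈ 0.4524

0.4524


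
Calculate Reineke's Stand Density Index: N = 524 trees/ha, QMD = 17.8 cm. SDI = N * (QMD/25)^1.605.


QMD/25 = 17.8/25 = 0.712
(0.712)^1.605 = exp(1.605 * ln(0.712)) = exp(1.605 * (-0.339677)) = exp(-0.545182) = 0.579736
SDI = 524 * 0.579736 = 303.782 ≈ 304

304


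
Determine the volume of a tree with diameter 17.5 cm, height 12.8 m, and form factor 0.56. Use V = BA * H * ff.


(D/200)^2 = (17.5/200)^2 = 0.0875^2 = 0.00765625
BA = 3.141593 * 0.00765625 = 0.0240528 m^2
V = 0.0240528 * 12.8 * 0.56 = 0.172410 ≈ 0.172 m^3

0.172 m^3


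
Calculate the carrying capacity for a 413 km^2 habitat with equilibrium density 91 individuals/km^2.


K = 91 * 413 = 37583 individuals

37583 individuals


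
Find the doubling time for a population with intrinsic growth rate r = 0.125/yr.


td = ln(2) / 0.125 = 0.693147 / 0.125 = 5.54518 ≈ 5.5 years

5.5 years


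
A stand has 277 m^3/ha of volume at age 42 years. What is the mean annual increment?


MAI = 277 / 42 = 6.5952 ≈ 6.60 m^3/ha/yr

6.60 m^3/ha/yr


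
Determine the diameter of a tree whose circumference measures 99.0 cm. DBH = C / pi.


DBH = C / pi = 99.0 / 3.141593 = 31.5127 ≈ 31.51 cm

31.51 cm


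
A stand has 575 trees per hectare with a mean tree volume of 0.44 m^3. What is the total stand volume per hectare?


V_stand = 575 * 0.44 = 253.0 m^3/ha

253.0 m^3/ha


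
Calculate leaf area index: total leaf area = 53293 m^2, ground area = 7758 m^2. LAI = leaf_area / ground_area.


LAI = 53293 / 7758 = 6.8694 ≈ 6.87

6.87


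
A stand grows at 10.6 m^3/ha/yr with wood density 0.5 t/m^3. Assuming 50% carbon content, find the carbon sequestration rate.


C = 10.6 * 0.5 * 0.5 = 2.65 t C/ha/yr

2.65 t C/ha/yr


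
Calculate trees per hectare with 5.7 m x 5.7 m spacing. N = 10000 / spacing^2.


N = 10000 / 5.7^2 = 10000 / 32.49 = 307.787 ≈ 308 trees/ha

308 trees/ha


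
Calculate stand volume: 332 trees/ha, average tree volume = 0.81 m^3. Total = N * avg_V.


V_stand = 332 * 0.81 = 268.92 ≈ 268.9 m^3/ha

268.9 m^3/ha


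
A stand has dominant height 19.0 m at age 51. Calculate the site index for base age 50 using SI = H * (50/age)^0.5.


50/51 = 0.980392
(0.980392)^0.5 = 0.990147
SI = 19.0 * 0.990147 = 18.8128 ≈ 18.8 m

18.8 m


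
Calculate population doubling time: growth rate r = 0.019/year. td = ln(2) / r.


td = ln(2) / 0.019 = 0.693147 / 0.019 = 36.4814 ≈ 36.5 years

36.5 years


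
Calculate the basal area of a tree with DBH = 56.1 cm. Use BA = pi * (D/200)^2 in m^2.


D/200 = 56.1/200 = 0.2805 m
(D/200)^2 = 0.2805^2 = 0.07868025
BA = 3.141593 * 0.07868025 = 0.247181 ≈ 0.2472 m^2

0.2472 m^2


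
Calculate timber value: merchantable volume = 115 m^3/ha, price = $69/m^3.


Value = 115 * 69 = $7935/ha

$7935/ha


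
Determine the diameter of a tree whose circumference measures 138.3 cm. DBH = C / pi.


DBH = C / pi = 138.3 / 3.141593 = 44.0223 ≈ 44.02 cm

44.02 cm


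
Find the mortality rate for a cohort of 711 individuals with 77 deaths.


Mortality rate = 77 / 711 = 0.108298 ≈ 0.1083

0.1083


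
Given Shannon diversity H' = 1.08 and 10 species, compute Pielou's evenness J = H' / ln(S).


ln(10) = 2.30259
J = H' / ln(S) = 1.08 / 2.30259 = 0.469037 ≈ 0.4690

0.4690


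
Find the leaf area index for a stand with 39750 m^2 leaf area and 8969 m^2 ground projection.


LAI = 39750 / 8969 = 4.4319 ≈ 4.43

4.43


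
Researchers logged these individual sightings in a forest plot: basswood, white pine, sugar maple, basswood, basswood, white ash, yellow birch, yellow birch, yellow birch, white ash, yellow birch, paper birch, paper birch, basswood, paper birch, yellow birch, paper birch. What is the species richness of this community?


Total individuals logged = 17
Distinct species (count of individuals): basswood (4), white pine (1), sugar maple (1), white ash (2), yellow birch (5), paper birch (4)
Species richness = number of distinct species = 6

6


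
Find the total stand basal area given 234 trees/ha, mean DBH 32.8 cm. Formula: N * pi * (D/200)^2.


(D/200)^2 = (32.8/200)^2 = 0.164^2 = 0.026896
Individual BA = 3.141593 * 0.026896 = 0.0844963 m^2
Stand BA = 234 * 0.0844963 = 19.7721 ≈ 19.77 m^2/ha

19.77 m^2/ha


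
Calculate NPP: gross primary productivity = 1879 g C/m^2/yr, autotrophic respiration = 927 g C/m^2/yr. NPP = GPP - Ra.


NPP = GPP - Ra = 1879 - 927 = 952 g C/m^2/yr

952 g C/m^2/yr


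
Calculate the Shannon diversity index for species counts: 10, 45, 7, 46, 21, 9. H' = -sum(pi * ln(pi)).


Total N = 10 + 45 + 7 + 46 + 21 + 9 = 138
Per-species terms:
  p = 10/138 = 0.072464; ln(p) = -2.624665; p*ln(p) = 0.072464 * (-2.624665) = -0.190194
  p = 45/138 = 0.326087; ln(p) = -1.120591; p*ln(p) = 0.326087 * (-1.120591) = -0.365410
  p = 7/138 = 0.050725; ln(p) = -2.981336; p*ln(p) = 0.050725 * (-2.981336) = -0.151228
  p = 46/138 = 0.333333; ln(p) = -1.098613; p*ln(p) = 0.333333 * (-1.098613) = -0.366204
  p = 21/138 = 0.152174; ln(p) = -1.882731; p*ln(p) = 0.152174 * (-1.882731) = -0.286503
  p = 9/138 = 0.065217; ln(p) = -2.730035; p*ln(p) = 0.065217 * (-2.730035) = -0.178045
sum(p*ln(p)) = (-0.190194) + (-0.365410) + (-0.151228) + (-0.366204) + (-0.286503) + (-0.178045) = -1.537584
H' = -(-1.537584) = 1.537584 ≈ 1.5376

1.5376


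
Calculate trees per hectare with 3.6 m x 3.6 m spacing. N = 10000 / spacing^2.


N = 10000 / 3.6^2 = 10000 / 12.96 = 771.605 ≈ 772 trees/ha

772 trees/ha


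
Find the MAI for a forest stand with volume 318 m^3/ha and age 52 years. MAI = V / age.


MAI = 318 / 52 = 6.1154 ≈ 6.12 m^3/ha/yr

6.12 m^3/ha/yr


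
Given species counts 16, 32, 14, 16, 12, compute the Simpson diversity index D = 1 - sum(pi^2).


Total N = 16 + 32 + 14 + 16 + 12 = 90
Per-species terms:
  p = 16/90 = 0.177778; p^2 = 0.177778^2 = 0.031605
  p = 32/90 = 0.355556; p^2 = 0.355556^2 = 0.126420
  p = 14/90 = 0.155556; p^2 = 0.155556^2 = 0.024198
  p = 16/90 = 0.177778; p^2 = 0.177778^2 = 0.031605
  p = 12/90 = 0.133333; p^2 = 0.133333^2 = 0.017778
sum(p^2) = 0.031605 + 0.126420 + 0.024198 + 0.031605 + 0.017778 = 0.231606
D = 1 - 0.231606 = 0.768394 ≈ 0.7684

0.7684


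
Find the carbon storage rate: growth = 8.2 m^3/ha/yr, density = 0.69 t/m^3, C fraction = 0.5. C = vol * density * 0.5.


C = 8.2 * 0.69 * 0.5 = 2.829 ≈ 2.83 t C/ha/yr

2.83 t C/ha/yr


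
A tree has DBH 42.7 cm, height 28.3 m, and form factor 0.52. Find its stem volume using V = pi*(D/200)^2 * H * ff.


(D/200)^2 = (42.7/200)^2 = 0.2135^2 = 0.04558225
BA = 3.141593 * 0.04558225 = 0.143201 m^2
V = 0.143201 * 28.3 * 0.52 = 2.10735 ≈ 2.107 m^3

2.107 m^3


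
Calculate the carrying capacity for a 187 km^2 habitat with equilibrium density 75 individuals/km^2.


K = 75 * 187 = 14025 individuals

14025 individuals


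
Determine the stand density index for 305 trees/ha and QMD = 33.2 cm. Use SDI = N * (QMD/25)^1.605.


QMD/25 = 33.2/25 = 1.328
(1.328)^1.605 = exp(1.605 * ln(1.328)) = exp(1.605 * 0.283674) = exp(0.455297) = 1.57664
SDI = 305 * 1.57664 = 480.875 ≈ 481

481


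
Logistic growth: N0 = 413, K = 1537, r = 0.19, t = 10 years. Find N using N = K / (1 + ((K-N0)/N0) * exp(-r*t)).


(K - N0)/N0 = (1537 - 413)/413 = 1124/413 = 2.72155
r*t = 0.19 * 10 = 1.9; exp(-1.9) = 0.149569
2.72155 * 0.149569 = 0.407060
1 + 0.407060 = 1.40706
N = 1537 / 1.40706 = 1092.35 ≈ 1092

1092


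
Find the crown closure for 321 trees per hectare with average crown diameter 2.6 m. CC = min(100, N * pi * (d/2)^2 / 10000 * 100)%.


(d/2)^2 = (2.6/2)^2 = 1.3^2 = 1.69
Crown area = 3.141593 * 1.69 = 5.30929 m^2
N * area / 10000 * 100 = 321 * 5.30929 / 10000 * 100 = 17.0428
CC = min(100, 17.0428) = 17.0428 ≈ 17.0%

17.0%


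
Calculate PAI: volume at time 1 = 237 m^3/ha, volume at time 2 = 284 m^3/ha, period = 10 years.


PAI = (V2 - V1) / period = (284 - 237) / 10 = 47 / 10 = 4.70 m^3/ha/yr

4.70 m^3/ha/yr


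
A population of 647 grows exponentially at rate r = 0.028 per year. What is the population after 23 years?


r*t = 0.028 * 23 = 0.644
exp(0.644) = 1.90408
N = 647 * 1.90408 = 1231.94 ≈ 1232

1232


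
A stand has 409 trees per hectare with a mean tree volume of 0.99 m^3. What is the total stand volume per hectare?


V_stand = 409 * 0.99 = 404.91 ≈ 404.9 m^3/ha

404.9 m^3/ha


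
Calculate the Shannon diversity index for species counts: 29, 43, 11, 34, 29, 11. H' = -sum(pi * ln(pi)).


Total N = 29 + 43 + 11 + 34 + 29 + 11 = 157
Per-species terms:
  p = 29/157 = 0.184713; ln(p) = -1.688952; p*ln(p) = 0.184713 * (-1.688952) = -0.311971
  p = 43/157 = 0.273885; ln(p) = -1.295047; p*ln(p) = 0.273885 * (-1.295047) = -0.354694
  p = 11/157 = 0.070064; ln(p) = -2.658346; p*ln(p) = 0.070064 * (-2.658346) = -0.186254
  p = 34/157 = 0.216561; ln(p) = -1.529883; p*ln(p) = 0.216561 * (-1.529883) = -0.331313
  p = 29/157 = 0.184713; ln(p) = -1.688952; p*ln(p) = 0.184713 * (-1.688952) = -0.311971
  p = 11/157 = 0.070064; ln(p) = -2.658346; p*ln(p) = 0.070064 * (-2.658346) = -0.186254
sum(p*ln(p)) = (-0.311971) + (-0.354694) + (-0.186254) + (-0.331313) + (-0.311971) + (-0.186254) = -1.682457
H' = -(-1.682457) = 1.682457 ≈ 1.6825

1.6825


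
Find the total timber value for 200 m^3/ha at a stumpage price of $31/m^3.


Value = 200 * 31 = $6200/ha

$6200/ha


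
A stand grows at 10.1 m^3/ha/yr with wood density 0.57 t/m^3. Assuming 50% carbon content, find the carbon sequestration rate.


C = 10.1 * 0.57 * 0.5 = 2.8785 ≈ 2.88 t C/ha/yr

2.88 t C/ha/yr


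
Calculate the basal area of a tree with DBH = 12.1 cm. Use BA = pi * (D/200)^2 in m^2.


D/200 = 12.1/200 = 0.0605 m
(D/200)^2 = 0.0605^2 = 0.00366025
BA = 3.141593 * 0.00366025 = 0.0114990 ≈ 0.0115 m^2

0.0115 m^2


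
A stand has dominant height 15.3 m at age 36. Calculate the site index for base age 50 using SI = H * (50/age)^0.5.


50/36 = 1.38889
(1.38889)^0.5 = 1.17851
SI = 15.3 * 1.17851 = 18.0312 ≈ 18.0 m

18.0 m


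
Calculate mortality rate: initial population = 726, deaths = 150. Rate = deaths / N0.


Mortality rate = 150 / 726 = 0.206612 ≈ 0.2066

0.2066


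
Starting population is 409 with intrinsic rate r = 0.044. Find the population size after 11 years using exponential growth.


r*t = 0.044 * 11 = 0.484
exp(0.484) = 1.62255
N = 409 * 1.62255 = 663.623 ≈ 664

664


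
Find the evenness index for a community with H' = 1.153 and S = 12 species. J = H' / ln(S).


ln(12) = 2.48491
J = H' / ln(S) = 1.153 / 2.48491 = 0.464001 ≈ 0.4640

0.4640


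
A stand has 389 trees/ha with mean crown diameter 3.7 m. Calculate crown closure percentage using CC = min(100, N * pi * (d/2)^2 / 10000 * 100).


(d/2)^2 = (3.7/2)^2 = 1.85^2 = 3.4225
Crown area = 3.141593 * 3.4225 = 10.7521 m^2
N * area / 10000 * 100 = 389 * 10.7521 / 10000 * 100 = 41.8257
CC = min(100, 41.8257) = 41.8257 ≈ 41.8%

41.8%


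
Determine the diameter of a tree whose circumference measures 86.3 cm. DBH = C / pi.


DBH = C / pi = 86.3 / 3.141593 = 27.4701 ≈ 27.47 cm

27.47 cm
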